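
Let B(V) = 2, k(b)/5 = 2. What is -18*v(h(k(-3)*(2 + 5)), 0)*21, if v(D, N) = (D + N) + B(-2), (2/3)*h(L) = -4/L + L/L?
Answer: -6453/5 ≈ -1290.6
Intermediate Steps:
k(b) = 10 (k(b) = 5*2 = 10)
h(L) = 3/2 - 6/L (h(L) = 3*(-4/L + L/L)/2 = 3*(-4/L + 1)/2 = 3*(1 - 4/L)/2 = 3/2 - 6/L)
v(D, N) = 2 + D + N (v(D, N) = (D + N) + 2 = 2 + D + N)
-18*v(h(k(-3)*(2 + 5)), 0)*21 = -18*(2 + (3/2 - 6*1/(10*(2 + 5))) + 0)*21 = -18*(2 + (3/2 - 6/(10*7)) + 0)*21 = -18*(2 + (3/2 - 6/70) + 0)*21 = -18*(2 + (3/2 - 6*1/70) + 0)*21 = -18*(2 + (3/2 - 3/35) + 0)*21 = -18*(2 + 99/70 + 0)*21 = -18*239/70*21 = -2151/35*21 = -6453/5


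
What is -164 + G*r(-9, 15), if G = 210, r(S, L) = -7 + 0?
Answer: -1634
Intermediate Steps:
r(S, L) = -7
-164 + G*r(-9, 15) = -164 + 210*(-7) = -164 - 1470 = -1634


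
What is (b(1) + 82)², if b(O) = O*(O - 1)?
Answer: 6724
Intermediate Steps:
b(O) = O*(-1 + O)
(b(1) + 82)² = (1*(-1 + 1) + 82)² = (1*0 + 82)² = (0 + 82)² = 82² = 6724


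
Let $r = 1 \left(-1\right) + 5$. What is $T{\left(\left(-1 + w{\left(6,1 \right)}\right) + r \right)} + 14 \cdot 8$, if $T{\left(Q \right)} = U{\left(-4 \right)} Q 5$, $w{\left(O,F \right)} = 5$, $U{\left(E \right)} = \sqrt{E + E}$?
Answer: $112 + 80 i \sqrt{2} \approx 112.0 + 113.14 i$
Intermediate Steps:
$U{\left(E \right)} = \sqrt{2} \sqrt{E}$ ($U{\left(E \right)} = \sqrt{2 E} = \sqrt{2} \sqrt{E}$)
$r = 4$ ($r = -1 + 5 = 4$)
$T{\left(Q \right)} = 10 i Q \sqrt{2}$ ($T{\left(Q \right)} = \sqrt{2} \sqrt{-4} Q 5 = \sqrt{2} \cdot 2 i Q 5 = 2 i \sqrt{2} Q 5 = 2 i Q \sqrt{2} \cdot 5 = 10 i Q \sqrt{2}$)
$T{\left(\left(-1 + w{\left(6,1 \right)}\right) + r \right)} + 14 \cdot 8 = 10 i \left(\left(-1 + 5\right) + 4\right) \sqrt{2} + 14 \cdot 8 = 10 i \left(4 + 4\right) \sqrt{2} + 112 = 10 i 8 \sqrt{2} + 112 = 80 i \sqrt{2} + 112 = 112 + 80 i \sqrt{2}$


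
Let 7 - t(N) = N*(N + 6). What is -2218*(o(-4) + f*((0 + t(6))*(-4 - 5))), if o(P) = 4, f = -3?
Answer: 3883718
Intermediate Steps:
t(N) = 7 - N*(6 + N) (t(N) = 7 - N*(N + 6) = 7 - N*(6 + N))
-2218*(o(-4) + f*((0 + t(6))*(-4 - 5))) = -2218*(4 - 3*(0 + (7 - 1*6² - 6*6))*(-4 - 5)) = -2218*(4 - 3*(0 + (7 - 1*36 - 36))*(-9)) = -2218*(4 - 3*(0 + (7 - 36 - 36))*(-9)) = -2218*(4 - 3*(0 - 65)*(-9)) = -2218*(4 - (-195)*(-9)) = -2218*(4 - 3*585) = -2218*(4 - 1755) = -2218*(-1751) = 3883718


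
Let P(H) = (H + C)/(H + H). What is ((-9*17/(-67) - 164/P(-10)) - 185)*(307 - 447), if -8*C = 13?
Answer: 405522040/6231 ≈ 65081.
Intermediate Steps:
C = -13/8 (C = -⅛*13 = -13/8 ≈ -1.6250)
P(H) = (-13/8 + H)/(2*H) (P(H) = (H - 13/8)/(H + H) = (-13/8 + H)/((2*H)) = (-13/8 + H)*(1/(2*H)) = (-13/8 + H)/(2*H))
((-9*17/(-67) - 164/P(-10)) - 185)*(307 - 447) = ((-9*17/(-67) - 164*(-160/(-13 + 8*(-10)))) - 185)*(307 - 447) = ((-153*(-1/67) - 164*(-160/(-13 - 80))) - 185)*(-140) = ((153/67 - 164/((1/16)*(-⅒)*(-93))) - 185)*(-140) = ((153/67 - 164/93/160) - 185)*(-140) = ((153/67 - 164*160/93) - 185)*(-140) = ((153/67 - 26240/93) - 185)*(-140) = (-1743851/6231 - 185)*(-140) = -2896586/6231*(-140) = 405522040/6231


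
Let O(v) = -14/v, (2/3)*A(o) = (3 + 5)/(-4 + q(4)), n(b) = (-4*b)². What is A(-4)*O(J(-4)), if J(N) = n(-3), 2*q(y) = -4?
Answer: 7/36 ≈ 0.19444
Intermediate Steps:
q(y) = -2 (q(y) = (½)*(-4) = -2)
n(b) = 16*b²
A(o) = -2 (A(o) = 3*((3 + 5)/(-4 - 2))/2 = 3*(8/(-6))/2 = 3*(8*(-⅙))/2 = (3/2)*(-4/3) = -2)
J(N) = 144 (J(N) = 16*(-3)² = 16*9 = 144)
A(-4)*O(J(-4)) = -(-28)/144 = -2*(-7/72) = 7/36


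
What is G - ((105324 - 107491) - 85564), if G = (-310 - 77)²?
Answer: 237500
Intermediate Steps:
G = 149769 (G = (-387)² = 149769)
G - ((105324 - 107491) - 85564) = 149769 - ((105324 - 107491) - 85564) = 149769 - (-2167 - 85564) = 149769 - 1*(-87731) = 149769 + 87731 = 237500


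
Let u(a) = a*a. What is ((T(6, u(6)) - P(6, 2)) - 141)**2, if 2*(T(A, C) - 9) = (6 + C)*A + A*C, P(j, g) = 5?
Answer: 9409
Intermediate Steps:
u(a) = a**2
T(A, C) = 9 + A*C/2 + A*(6 + C)/2 (T(A, C) = 9 + ((6 + C)*A + A*C)/2 = 9 + (A*(6 + C) + A*C)/2 = 9 + (A*C + A*(6 + C))/2 = 9 + (A*C/2 + A*(6 + C)/2) = 9 + A*C/2 + A*(6 + C)/2)
((T(6, u(6)) - P(6, 2)) - 141)**2 = (((9 + 3*6 + 6*6**2) - 1*5) - 141)**2 = (((9 + 18 + 6*36) - 5) - 141)**2 = (((9 + 18 + 216) - 5) - 141)**2 = ((243 - 5) - 141)**2 = (238 - 141)**2 = 97**2 = 9409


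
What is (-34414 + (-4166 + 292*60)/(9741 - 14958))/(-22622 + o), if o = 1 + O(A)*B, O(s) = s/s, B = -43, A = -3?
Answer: 22443899/14779761 ≈ 1.5186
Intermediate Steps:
O(s) = 1
o = -42 (o = 1 + 1*(-43) = 1 - 43 = -42)
(-34414 + (-4166 + 292*60)/(9741 - 14958))/(-22622 + o) = (-34414 + (-4166 + 292*60)/(9741 - 14958))/(-22622 - 42) = (-34414 + (-4166 + 17520)/(-5217))/(-22664) = (-34414 + 13354*(-1/5217))*(-1/22664) = (-34414 - 13354/5217)*(-1/22664) = -179551192/5217*(-1/22664) = 22443899/14779761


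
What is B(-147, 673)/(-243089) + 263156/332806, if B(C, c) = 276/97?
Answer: 3102515023646/3923721670099 ≈ 0.79071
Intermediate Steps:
B(C, c) = 276/97 (B(C, c) = 276*(1/97) = 276/97)
B(-147, 673)/(-243089) + 263156/332806 = (276/97)/(-243089) + 263156/332806 = (276/97)*(-1/243089) + 263156*(1/332806) = -276/23579633 + 131578/166403 = 3102515023646/3923721670099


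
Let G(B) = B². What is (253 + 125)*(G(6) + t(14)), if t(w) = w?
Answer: 18900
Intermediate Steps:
(253 + 125)*(G(6) + t(14)) = (253 + 125)*(6² + 14) = 378*(36 + 14) = 378*50 = 18900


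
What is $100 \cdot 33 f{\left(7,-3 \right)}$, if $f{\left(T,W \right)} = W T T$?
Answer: $-485100$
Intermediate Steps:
$f{\left(T,W \right)} = W T^{2}$ ($f{\left(T,W \right)} = T W T = W T^{2}$)
$100 \cdot 33 f{\left(7,-3 \right)} = 100 \cdot 33 \left(- 3 \cdot 7^{2}\right) = 3300 \left(\left(-3\right) 49\right) = 3300 \left(-147\right) = -485100$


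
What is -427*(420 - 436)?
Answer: 6832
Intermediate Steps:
-427*(420 - 436) = -427*(-16) = 6832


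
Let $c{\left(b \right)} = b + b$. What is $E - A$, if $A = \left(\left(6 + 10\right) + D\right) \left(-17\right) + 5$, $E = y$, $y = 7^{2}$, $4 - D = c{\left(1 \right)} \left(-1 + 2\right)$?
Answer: $350$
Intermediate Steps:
$c{\left(b \right)} = 2 b$
$D = 2$ ($D = 4 - 2 \cdot 1 \left(-1 + 2\right) = 4 - 2 \cdot 1 = 4 - 2 = 2$)
$y = 49$
$E = 49$
$A = -301$ ($A = \left(\left(6 + 10\right) + 2\right) \left(-17\right) + 5 = \left(16 + 2\right) \left(-17\right) + 5 = 18 \left(-17\right) + 5 = -306 + 5 = -301$)
$E - A = 49 - -301 = 49 + 301 = 350$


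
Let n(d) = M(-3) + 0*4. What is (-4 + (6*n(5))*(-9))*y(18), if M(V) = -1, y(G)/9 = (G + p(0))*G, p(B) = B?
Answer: 145800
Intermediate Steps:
y(G) = 9*G² (y(G) = 9*((G + 0)*G) = 9*(G*G) = 9*G²)
n(d) = -1 (n(d) = -1 + 0*4 = -1 + 0 = -1)
(-4 + (6*n(5))*(-9))*y(18) = (-4 + (6*(-1))*(-9))*(9*18²) = (-4 - 6*(-9))*(9*324) = (-4 + 54)*2916 = 50*2916 = 145800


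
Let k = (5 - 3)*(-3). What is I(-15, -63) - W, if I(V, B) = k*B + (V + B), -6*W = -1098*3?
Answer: -249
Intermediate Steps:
W = 549 (W = -(-183)*3 = -⅙*(-3294) = 549)
k = -6 (k = 2*(-3) = -6)
I(V, B) = V - 5*B (I(V, B) = -6*B + (V + B) = -6*B + (B + V) = V - 5*B)
I(-15, -63) - W = (-15 - 5*(-63)) - 1*549 = (-15 + 315) - 549 = 300 - 549 = -249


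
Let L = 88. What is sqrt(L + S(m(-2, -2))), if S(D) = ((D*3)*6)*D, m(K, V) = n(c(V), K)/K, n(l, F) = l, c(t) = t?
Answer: sqrt(106) ≈ 10.296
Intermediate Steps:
m(K, V) = V/K
S(D) = 18*D**2 (S(D) = ((3*D)*6)*D = (18*D)*D = 18*D**2)
sqrt(L + S(m(-2, -2))) = sqrt(88 + 18*(-2/(-2))**2) = sqrt(88 + 18*(-2*(-1/2))**2) = sqrt(88 + 18*1**2) = sqrt(88 + 18*1) = sqrt(88 + 18) = sqrt(106)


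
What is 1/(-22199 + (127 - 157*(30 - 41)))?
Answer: -1/20345 ≈ -4.9152e-5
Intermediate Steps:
1/(-22199 + (127 - 157*(30 - 41))) = 1/(-22199 + (127 - 157*(-11))) = 1/(-22199 + (127 + 1727)) = 1/(-22199 + 1854) = 1/(-20345) = -1/20345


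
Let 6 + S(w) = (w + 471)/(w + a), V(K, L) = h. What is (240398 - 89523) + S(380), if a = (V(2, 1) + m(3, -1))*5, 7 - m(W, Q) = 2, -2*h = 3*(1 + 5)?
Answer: 54313691/360 ≈ 1.5087e+5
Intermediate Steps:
h = -9 (h = -3*(1 + 5)/2 = -3*6/2 = -½*18 = -9)
V(K, L) = -9
m(W, Q) = 5 (m(W, Q) = 7 - 1*2 = 7 - 2 = 5)
a = -20 (a = (-9 + 5)*5 = -4*5 = -20)
S(w) = -6 + (471 + w)/(-20 + w) (S(w) = -6 + (w + 471)/(w - 20) = -6 + (471 + w)/(-20 + w))
(240398 - 89523) + S(380) = (240398 - 89523) + (591 - 5*380)/(-20 + 380) = 150875 + (591 - 1900)/360 = 150875 + (1/360)*(-1309) = 150875 - 1309/360 = 54313691/360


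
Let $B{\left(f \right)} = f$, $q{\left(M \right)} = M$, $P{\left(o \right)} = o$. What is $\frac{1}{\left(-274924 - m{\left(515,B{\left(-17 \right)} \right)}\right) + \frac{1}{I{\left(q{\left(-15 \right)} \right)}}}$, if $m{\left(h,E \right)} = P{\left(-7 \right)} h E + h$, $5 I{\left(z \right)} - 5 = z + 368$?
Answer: $- \frac{358}{120547187} \approx -2.9698 \cdot 10^{-6}$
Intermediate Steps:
$I{\left(z \right)} = \frac{373}{5} + \frac{z}{5}$ ($I{\left(z \right)} = 1 + \frac{z + 368}{5} = 1 + \frac{368 + z}{5} = 1 + \left(\frac{368}{5} + \frac{z}{5}\right) = \frac{373}{5} + \frac{z}{5}$)
$m{\left(h,E \right)} = h - 7 E h$ ($m{\left(h,E \right)} = - 7 h E + h = - 7 E h + h = h - 7 E h$)
$\frac{1}{\left(-274924 - m{\left(515,B{\left(-17 \right)} \right)}\right) + \frac{1}{I{\left(q{\left(-15 \right)} \right)}}} = \frac{1}{\left(-274924 - 515 \left(1 - -119\right)\right) + \frac{1}{\frac{373}{5} + \frac{1}{5} \left(-15\right)}} = \frac{1}{\left(-274924 - 515 \left(1 + 119\right)\right) + \frac{1}{\frac{373}{5} - 3}} = \frac{1}{\left(-274924 - 515 \cdot 120\right) + \frac{1}{\frac{358}{5}}} = \frac{1}{\left(-274924 - 61800\right) + \frac{5}{358}} = \frac{1}{-336724 + \frac{5}{358}} = \frac{1}{- \frac{120547187}{358}} = - \frac{358}{120547187}$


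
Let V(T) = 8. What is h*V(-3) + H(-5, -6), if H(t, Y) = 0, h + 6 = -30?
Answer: -288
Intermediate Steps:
h = -36 (h = -6 - 30 = -36)
h*V(-3) + H(-5, -6) = -36*8 + 0 = -288 + 0 = -288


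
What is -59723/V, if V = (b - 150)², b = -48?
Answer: -59723/39204 ≈ -1.5234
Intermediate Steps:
V = 39204 (V = (-48 - 150)² = (-198)² = 39204)
-59723/V = -59723/39204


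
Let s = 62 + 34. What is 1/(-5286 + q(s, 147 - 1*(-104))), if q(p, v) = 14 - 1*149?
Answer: -1/5421 ≈ -0.00018447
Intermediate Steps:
s = 96
q(p, v) = -135 (q(p, v) = 14 - 149 = -135)
1/(-5286 + q(s, 147 - 1*(-104))) = 1/(-5286 - 135) = 1/(-5421) = -1/5421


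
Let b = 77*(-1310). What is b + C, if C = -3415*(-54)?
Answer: 83540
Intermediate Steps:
C = 184410
b = -100870
b + C = -100870 + 184410 = 83540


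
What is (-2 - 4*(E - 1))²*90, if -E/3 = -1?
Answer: 9000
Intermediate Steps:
E = 3 (E = -3*(-1) = 3)
(-2 - 4*(E - 1))²*90 = (-2 - 4*(3 - 1))²*90 = (-2 - 4*2)²*90 = (-2 - 8)²*90 = (-10)²*90 = 100*90 = 9000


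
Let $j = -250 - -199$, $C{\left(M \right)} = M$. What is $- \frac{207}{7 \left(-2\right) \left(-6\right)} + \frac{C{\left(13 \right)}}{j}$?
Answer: $- \frac{3883}{1428} \approx -2.7192$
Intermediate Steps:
$j = -51$ ($j = -250 + 199 = -51$)
$- \frac{207}{7 \left(-2\right) \left(-6\right)} + \frac{C{\left(13 \right)}}{j} = - \frac{207}{7 \left(-2\right) \left(-6\right)} + \frac{13}{-51} = - \frac{207}{\left(-14\right) \left(-6\right)} + 13 \left(- \frac{1}{51}\right) = - \frac{207}{84} - \frac{13}{51} = \left(-207\right) \frac{1}{84} - \frac{13}{51} = - \frac{69}{28} - \frac{13}{51} = - \frac{3883}{1428}$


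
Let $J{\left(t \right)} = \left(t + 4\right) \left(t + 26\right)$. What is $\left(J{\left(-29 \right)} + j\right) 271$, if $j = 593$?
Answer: $181028$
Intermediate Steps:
$J{\left(t \right)} = \left(4 + t\right) \left(26 + t\right)$
$\left(J{\left(-29 \right)} + j\right) 271 = \left(\left(104 + \left(-29\right)^{2} + 30 \left(-29\right)\right) + 593\right) 271 = \left(\left(104 + 841 - 870\right) + 593\right) 271 = \left(75 + 593\right) 271 = 668 \cdot 271 = 181028$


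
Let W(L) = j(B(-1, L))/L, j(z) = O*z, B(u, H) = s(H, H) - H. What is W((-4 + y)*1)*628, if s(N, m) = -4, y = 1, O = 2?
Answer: 1256/3 ≈ 418.67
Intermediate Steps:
B(u, H) = -4 - H
j(z) = 2*z
W(L) = (-8 - 2*L)/L (W(L) = (2*(-4 - L))/L = (-8 - 2*L)/L)
W((-4 + y)*1)*628 = (-2 - 8/(-4 + 1))*628 = (-2 - 8/((-3*1)))*628 = (-2 - 8/(-3))*628 = (-2 - 8*(-⅓))*628 = (-2 + 8/3)*628 = (⅔)*628 = 1256/3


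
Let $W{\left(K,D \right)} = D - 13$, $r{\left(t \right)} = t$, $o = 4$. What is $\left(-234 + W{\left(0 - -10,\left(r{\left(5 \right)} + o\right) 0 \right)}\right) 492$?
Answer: $-121524$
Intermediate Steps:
$W{\left(K,D \right)} = -13 + D$
$\left(-234 + W{\left(0 - -10,\left(r{\left(5 \right)} + o\right) 0 \right)}\right) 492 = \left(-234 - \left(13 - \left(5 + 4\right) 0\right)\right) 492 = \left(-234 + \left(-13 + 9 \cdot 0\right)\right) 492 = \left(-234 + \left(-13 + 0\right)\right) 492 = \left(-234 - 13\right) 492 = \left(-247\right) 492 = -121524$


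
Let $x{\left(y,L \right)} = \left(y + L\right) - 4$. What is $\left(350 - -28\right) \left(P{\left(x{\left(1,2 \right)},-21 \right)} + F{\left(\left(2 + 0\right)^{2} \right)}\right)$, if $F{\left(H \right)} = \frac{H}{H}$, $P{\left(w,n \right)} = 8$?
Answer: $3402$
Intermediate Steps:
$x{\left(y,L \right)} = -4 + L + y$ ($x{\left(y,L \right)} = \left(L + y\right) - 4 = -4 + L + y$)
$F{\left(H \right)} = 1$
$\left(350 - -28\right) \left(P{\left(x{\left(1,2 \right)},-21 \right)} + F{\left(\left(2 + 0\right)^{2} \right)}\right) = \left(350 - -28\right) \left(8 + 1\right) = \left(350 + \left(-129 + 157\right)\right) 9 = \left(350 + 28\right) 9 = 378 \cdot 9 = 3402$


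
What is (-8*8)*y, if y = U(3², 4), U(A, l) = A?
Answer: -576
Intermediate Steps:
y = 9 (y = 3² = 9)
(-8*8)*y = -8*8*9 = -64*9 = -576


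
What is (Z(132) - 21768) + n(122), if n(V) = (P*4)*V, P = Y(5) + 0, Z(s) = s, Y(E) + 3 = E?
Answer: -20660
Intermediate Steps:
Y(E) = -3 + E
P = 2 (P = (-3 + 5) + 0 = 2 + 0 = 2)
n(V) = 8*V (n(V) = (2*4)*V = 8*V)
(Z(132) - 21768) + n(122) = (132 - 21768) + 8*122 = -21636 + 976 = -20660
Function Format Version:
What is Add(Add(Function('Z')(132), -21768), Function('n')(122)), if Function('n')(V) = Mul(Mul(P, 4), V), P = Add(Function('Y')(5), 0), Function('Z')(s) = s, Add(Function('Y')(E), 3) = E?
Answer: -20660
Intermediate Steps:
Function('Y')(E) = Add(-3, E)
P = 2 (P = Add(Add(-3, 5), 0) = Add(2, 0) = 2)
Function('n')(V) = Mul(8, V) (Function('n')(V) = Mul(Mul(2, 4), V) = Mul(8, V))
Add(Add(Function('Z')(132), -21768), Function('n')(122)) = Add(Add(132, -21768), Mul(8, 122)) = Add(-21636, 976) = -20660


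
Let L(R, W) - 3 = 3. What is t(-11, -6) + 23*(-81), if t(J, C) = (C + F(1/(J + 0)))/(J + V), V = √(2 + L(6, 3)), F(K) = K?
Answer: -210452/113 + 134*√2/1243 ≈ -1862.3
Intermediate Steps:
L(R, W) = 6 (L(R, W) = 3 + 3 = 6)
V = 2*√2 (V = √(2 + 6) = √8 = 2*√2 ≈ 2.8284)
t(J, C) = (C + 1/J)/(J + 2*√2) (t(J, C) = (C + 1/(J + 0))/(J + 2*√2) = (C + 1/J)/(J + 2*√2))
t(-11, -6) + 23*(-81) = (1 - 6*(-11))/((-11)*(-11 + 2*√2)) + 23*(-81) = -(1 + 66)/(11*(-11 + 2*√2)) - 1863 = -1/11*67/(-11 + 2*√2) - 1863 = -67/(11*(-11 + 2*√2)) - 1863 = -1863 - 67/(11*(-11 + 2*√2))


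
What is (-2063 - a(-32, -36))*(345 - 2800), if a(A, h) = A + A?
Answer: 4907545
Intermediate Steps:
a(A, h) = 2*A
(-2063 - a(-32, -36))*(345 - 2800) = (-2063 - 2*(-32))*(345 - 2800) = (-2063 - 1*(-64))*(-2455) = (-2063 + 64)*(-2455) = -1999*(-2455) = 4907545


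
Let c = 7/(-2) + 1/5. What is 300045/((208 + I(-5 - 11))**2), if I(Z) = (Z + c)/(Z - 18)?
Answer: 34685202000/5028653569 ≈ 6.8975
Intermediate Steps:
c = -33/10 (c = 7*(-1/2) + 1*(1/5) = -7/2 + 1/5 = -33/10 ≈ -3.3000)
I(Z) = (-33/10 + Z)/(-18 + Z) (I(Z) = (Z - 33/10)/(Z - 18) = (-33/10 + Z)/(-18 + Z))
300045/((208 + I(-5 - 11))**2) = 300045/((208 + (-33/10 + (-5 - 11))/(-18 + (-5 - 11)))**2) = 300045/((208 + (-33/10 - 16)/(-18 - 16))**2) = 300045/((208 - 193/10/(-34))**2) = 300045/((208 - 1/34*(-193/10))**2) = 300045/((208 + 193/340)**2) = 300045/((70913/340)**2) = 300045/(5028653569/115600) = 300045*(115600/5028653569) = 34685202000/5028653569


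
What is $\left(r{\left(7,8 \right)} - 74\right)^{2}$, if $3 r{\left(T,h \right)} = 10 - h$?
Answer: $\frac{48400}{9} \approx 5377.8$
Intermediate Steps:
$r{\left(T,h \right)} = \frac{10}{3} - \frac{h}{3}$ ($r{\left(T,h \right)} = \frac{10 - h}{3} = \frac{10}{3} - \frac{h}{3}$)
$\left(r{\left(7,8 \right)} - 74\right)^{2} = \left(\left(\frac{10}{3} - \frac{8}{3}\right) - 74\right)^{2} = \left(\frac{2}{3} - 74\right)^{2} = \left(- \frac{220}{3}\right)^{2} = \frac{48400}{9}$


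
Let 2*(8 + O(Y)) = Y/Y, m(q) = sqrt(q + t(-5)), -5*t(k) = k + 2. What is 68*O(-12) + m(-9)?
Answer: -510 + I*sqrt(210)/5 ≈ -510.0 + 2.8983*I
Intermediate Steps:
t(k) = -2/5 - k/5 (t(k) = -(k + 2)/5 = -(2 + k)/5 = -2/5 - k/5)
m(q) = sqrt(3/5 + q) (m(q) = sqrt(q + (-2/5 - 1/5*(-5))) = sqrt(q + (-2/5 + 1)) = sqrt(q + 3/5) = sqrt(3/5 + q))
O(Y) = -15/2 (O(Y) = -8 + (Y/Y)/2 = -8 + (1/2)*1 = -8 + 1/2 = -15/2)
68*O(-12) + m(-9) = 68*(-15/2) + sqrt(15 + 25*(-9))/5 = -510 + sqrt(15 - 225)/5 = -510 + sqrt(-210)/5 = -510 + (I*sqrt(210))/5 = -510 + I*sqrt(210)/5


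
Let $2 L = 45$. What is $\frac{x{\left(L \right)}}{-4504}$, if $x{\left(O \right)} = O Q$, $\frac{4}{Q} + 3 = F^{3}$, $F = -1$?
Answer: $\frac{45}{9008} \approx 0.0049956$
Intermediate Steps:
$L = \frac{45}{2}$ ($L = \frac{1}{2} \cdot 45 = \frac{45}{2} \approx 22.5$)
$Q = -1$ ($Q = \frac{4}{-3 + \left(-1\right)^{3}} = \frac{4}{-3 - 1} = \frac{4}{-4} = 4 \left(- \frac{1}{4}\right) = -1$)
$x{\left(O \right)} = - O$ ($x{\left(O \right)} = O \left(-1\right) = - O$)
$\frac{x{\left(L \right)}}{-4504} = \frac{\left(-1\right) \frac{45}{2}}{-4504} = \left(- \frac{45}{2}\right) \left(- \frac{1}{4504}\right) = \frac{45}{9008}$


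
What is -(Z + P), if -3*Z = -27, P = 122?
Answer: -131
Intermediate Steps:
Z = 9 (Z = -1/3*(-27) = 9)
-(Z + P) = -(9 + 122) = -1*131 = -131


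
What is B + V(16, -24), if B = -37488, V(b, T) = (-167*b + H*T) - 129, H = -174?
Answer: -36113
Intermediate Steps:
V(b, T) = -129 - 174*T - 167*b (V(b, T) = (-167*b - 174*T) - 129 = (-174*T - 167*b) - 129 = -129 - 174*T - 167*b)
B + V(16, -24) = -37488 + (-129 - 174*(-24) - 167*16) = -37488 + (-129 + 4176 - 2672) = -37488 + 1375 = -36113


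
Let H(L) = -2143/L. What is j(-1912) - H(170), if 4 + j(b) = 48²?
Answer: 393143/170 ≈ 2312.6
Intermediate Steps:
j(b) = 2300 (j(b) = -4 + 48² = -4 + 2304 = 2300)
j(-1912) - H(170) = 2300 - (-2143)/170 = 2300 - 1*(-2143/170) = 2300 + 2143/170 = 393143/170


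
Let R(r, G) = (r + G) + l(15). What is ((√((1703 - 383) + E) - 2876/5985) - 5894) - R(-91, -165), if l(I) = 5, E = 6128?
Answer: -33776231/5985 + 14*√38 ≈ -5557.2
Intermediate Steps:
R(r, G) = 5 + G + r (R(r, G) = (r + G) + 5 = (G + r) + 5 = 5 + G + r)
((√((1703 - 383) + E) - 2876/5985) - 5894) - R(-91, -165) = ((√((1703 - 383) + 6128) - 2876/5985) - 5894) - (5 - 165 - 91) = ((√(1320 + 6128) - 2876*1/5985) - 5894) - 1*(-251) = ((√7448 - 2876/5985) - 5894) + 251 = ((14*√38 - 2876/5985) - 5894) + 251 = ((-2876/5985 + 14*√38) - 5894) + 251 = (-35278466/5985 + 14*√38) + 251 = -33776231/5985 + 14*√38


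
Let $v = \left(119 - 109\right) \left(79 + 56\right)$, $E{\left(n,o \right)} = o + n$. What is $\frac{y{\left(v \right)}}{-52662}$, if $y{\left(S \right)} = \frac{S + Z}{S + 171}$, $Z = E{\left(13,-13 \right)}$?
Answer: $- \frac{25}{1483313} \approx -1.6854 \cdot 10^{-5}$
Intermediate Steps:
$E{\left(n,o \right)} = n + o$
$Z = 0$ ($Z = 13 - 13 = 0$)
$v = 1350$ ($v = 10 \cdot 135 = 1350$)
$y{\left(S \right)} = \frac{S}{171 + S}$ ($y{\left(S \right)} = \frac{S + 0}{S + 171} = \frac{S}{171 + S}$)
$\frac{y{\left(v \right)}}{-52662} = \frac{1350 \frac{1}{171 + 1350}}{-52662} = \frac{1350}{1521} \left(- \frac{1}{52662}\right) = 1350 \cdot \frac{1}{1521} \left(- \frac{1}{52662}\right) = \frac{150}{169} \left(- \frac{1}{52662}\right) = - \frac{25}{1483313}$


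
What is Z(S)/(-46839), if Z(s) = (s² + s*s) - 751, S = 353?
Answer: -248467/46839 ≈ -5.3047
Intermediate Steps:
Z(s) = -751 + 2*s² (Z(s) = (s² + s²) - 751 = 2*s² - 751 = -751 + 2*s²)
Z(S)/(-46839) = (-751 + 2*353²)/(-46839) = (-751 + 2*124609)*(-1/46839) = (-751 + 249218)*(-1/46839) = 248467*(-1/46839) = -248467/46839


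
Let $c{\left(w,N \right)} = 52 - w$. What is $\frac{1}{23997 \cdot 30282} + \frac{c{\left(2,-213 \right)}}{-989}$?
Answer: $- \frac{36333856711}{718683705306} \approx -0.050556$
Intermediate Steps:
$\frac{1}{23997 \cdot 30282} + \frac{c{\left(2,-213 \right)}}{-989} = \frac{1}{23997 \cdot 30282} + \frac{52 - 2}{-989} = \frac{1}{23997} \cdot \frac{1}{30282} + \left(52 - 2\right) \left(- \frac{1}{989}\right) = \frac{1}{726677154} + 50 \left(- \frac{1}{989}\right) = \frac{1}{726677154} - \frac{50}{989} = - \frac{36333856711}{718683705306}$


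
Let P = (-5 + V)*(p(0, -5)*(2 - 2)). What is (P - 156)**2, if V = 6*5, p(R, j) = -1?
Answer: 24336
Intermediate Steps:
V = 30
P = 0 (P = (-5 + 30)*(-(2 - 2)) = 25*(-1*0) = 25*0 = 0)
(P - 156)**2 = (0 - 156)**2 = (-156)**2 = 24336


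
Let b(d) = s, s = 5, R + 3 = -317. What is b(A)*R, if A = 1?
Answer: -1600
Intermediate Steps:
R = -320 (R = -3 - 317 = -320)
b(d) = 5
b(A)*R = 5*(-320) = -1600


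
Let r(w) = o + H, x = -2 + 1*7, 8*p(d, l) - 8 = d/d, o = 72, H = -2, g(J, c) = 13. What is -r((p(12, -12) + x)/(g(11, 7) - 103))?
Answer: -70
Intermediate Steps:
p(d, l) = 9/8 (p(d, l) = 1 + (d/d)/8 = 1 + (⅛)*1 = 1 + ⅛ = 9/8)
x = 5 (x = -2 + 7 = 5)
r(w) = 70 (r(w) = 72 - 2 = 70)
-r((p(12, -12) + x)/(g(11, 7) - 103)) = -1*70 = -70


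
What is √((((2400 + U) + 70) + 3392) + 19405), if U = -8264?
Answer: 7*√347 ≈ 130.40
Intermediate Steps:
√((((2400 + U) + 70) + 3392) + 19405) = √((((2400 - 8264) + 70) + 3392) + 19405) = √(((-5864 + 70) + 3392) + 19405) = √((-5794 + 3392) + 19405) = √(-2402 + 19405) = √17003 = 7*√347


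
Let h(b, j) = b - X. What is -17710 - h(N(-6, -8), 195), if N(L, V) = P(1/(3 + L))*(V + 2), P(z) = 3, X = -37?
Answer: -17729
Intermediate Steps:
N(L, V) = 6 + 3*V (N(L, V) = 3*(V + 2) = 3*(2 + V) = 6 + 3*V)
h(b, j) = 37 + b (h(b, j) = b - 1*(-37) = b + 37 = 37 + b)
-17710 - h(N(-6, -8), 195) = -17710 - (37 + (6 + 3*(-8))) = -17710 - (37 + (6 - 24)) = -17710 - (37 - 18) = -17710 - 1*19 = -17710 - 19 = -17729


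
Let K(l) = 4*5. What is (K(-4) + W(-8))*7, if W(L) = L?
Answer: 84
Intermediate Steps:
K(l) = 20
(K(-4) + W(-8))*7 = (20 - 8)*7 = 12*7 = 84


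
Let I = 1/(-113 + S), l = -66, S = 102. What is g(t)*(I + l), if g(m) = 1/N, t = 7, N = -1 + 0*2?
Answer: 727/11 ≈ 66.091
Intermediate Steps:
N = -1 (N = -1 + 0 = -1)
I = -1/11 (I = 1/(-113 + 102) = 1/(-11) = -1/11 ≈ -0.090909)
g(m) = -1 (g(m) = 1/(-1) = -1)
g(t)*(I + l) = -(-1/11 - 66) = -1*(-727/11) = 727/11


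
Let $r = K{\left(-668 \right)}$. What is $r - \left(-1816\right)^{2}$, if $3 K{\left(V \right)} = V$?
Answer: $- \frac{9894236}{3} \approx -3.2981 \cdot 10^{6}$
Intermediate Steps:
$K{\left(V \right)} = \frac{V}{3}$
$r = - \frac{668}{3}$ ($r = \frac{1}{3} \left(-668\right) = - \frac{668}{3} \approx -222.67$)
$r - \left(-1816\right)^{2} = - \frac{668}{3} - \left(-1816\right)^{2} = - \frac{668}{3} - 3297856 = - \frac{9894236}{3}$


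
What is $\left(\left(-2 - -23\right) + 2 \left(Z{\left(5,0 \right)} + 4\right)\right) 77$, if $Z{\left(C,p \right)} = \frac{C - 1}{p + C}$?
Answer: $\frac{11781}{5} \approx 2356.2$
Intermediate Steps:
$Z{\left(C,p \right)} = \frac{-1 + C}{C + p}$
$\left(\left(-2 - -23\right) + 2 \left(Z{\left(5,0 \right)} + 4\right)\right) 77 = \left(\left(-2 - -23\right) + 2 \left(\frac{-1 + 5}{5 + 0} + 4\right)\right) 77 = \left(\left(-2 + 23\right) + 2 \left(\frac{1}{5} \cdot 4 + 4\right)\right) 77 = \left(21 + 2 \left(\frac{1}{5} \cdot 4 + 4\right)\right) 77 = \left(21 + 2 \left(\frac{4}{5} + 4\right)\right) 77 = \left(21 + 2 \cdot \frac{24}{5}\right) 77 = \left(21 + \frac{48}{5}\right) 77 = \frac{153}{5} \cdot 77 = \frac{11781}{5}$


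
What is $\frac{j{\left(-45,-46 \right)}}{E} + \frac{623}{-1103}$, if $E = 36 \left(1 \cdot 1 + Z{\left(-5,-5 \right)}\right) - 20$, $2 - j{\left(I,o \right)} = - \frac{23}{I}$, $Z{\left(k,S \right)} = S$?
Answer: $- \frac{4671641}{8140140} \approx -0.5739$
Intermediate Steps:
$j{\left(I,o \right)} = 2 + \frac{23}{I}$ ($j{\left(I,o \right)} = 2 - - \frac{23}{I} = 2 + \frac{23}{I}$)
$E = -164$ ($E = 36 \left(1 \cdot 1 - 5\right) - 20 = 36 \left(1 - 5\right) - 20 = 36 \left(-4\right) - 20 = -144 - 20 = -164$)
$\frac{j{\left(-45,-46 \right)}}{E} + \frac{623}{-1103} = \frac{2 + \frac{23}{-45}}{-164} + \frac{623}{-1103} = \left(2 + 23 \left(- \frac{1}{45}\right)\right) \left(- \frac{1}{164}\right) + 623 \left(- \frac{1}{1103}\right) = \left(2 - \frac{23}{45}\right) \left(- \frac{1}{164}\right) - \frac{623}{1103} = \frac{67}{45} \left(- \frac{1}{164}\right) - \frac{623}{1103} = - \frac{67}{7380} - \frac{623}{1103} = - \frac{4671641}{8140140}$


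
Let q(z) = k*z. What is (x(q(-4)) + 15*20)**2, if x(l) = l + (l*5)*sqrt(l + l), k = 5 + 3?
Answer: -1566576 - 686080*I ≈ -1.5666e+6 - 6.8608e+5*I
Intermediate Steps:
k = 8
q(z) = 8*z
x(l) = l + 5*sqrt(2)*l**(3/2) (x(l) = l + (5*l)*sqrt(2*l) = l + (5*l)*(sqrt(2)*sqrt(l)) = l + 5*sqrt(2)*l**(3/2))
(x(q(-4)) + 15*20)**2 = ((8*(-4) + 5*sqrt(2)*(8*(-4))**(3/2)) + 15*20)**2 = ((-32 + 5*sqrt(2)*(-32)**(3/2)) + 300)**2 = ((-32 + 5*sqrt(2)*(-128*I*sqrt(2))) + 300)**2 = ((-32 - 1280*I) + 300)**2 = (268 - 1280*I)**2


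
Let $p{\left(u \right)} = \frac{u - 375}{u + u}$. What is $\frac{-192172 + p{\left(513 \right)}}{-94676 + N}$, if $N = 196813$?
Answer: $- \frac{32861389}{17465427} \approx -1.8815$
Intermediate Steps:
$p{\left(u \right)} = \frac{-375 + u}{2 u}$
$\frac{-192172 + p{\left(513 \right)}}{-94676 + N} = \frac{-192172 + \frac{-375 + 513}{2 \cdot 513}}{-94676 + 196813} = \frac{-192172 + \frac{1}{2} \cdot \frac{1}{513} \cdot 138}{102137} = \left(-192172 + \frac{23}{171}\right) \frac{1}{102137} = \left(- \frac{32861389}{171}\right) \frac{1}{102137} = - \frac{32861389}{17465427}$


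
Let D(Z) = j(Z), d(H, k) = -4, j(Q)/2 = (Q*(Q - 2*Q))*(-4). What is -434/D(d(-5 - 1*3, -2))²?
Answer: -217/8192 ≈ -0.026489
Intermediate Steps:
j(Q) = 8*Q² (j(Q) = 2*((Q*(Q - 2*Q))*(-4)) = 2*((Q*(-Q))*(-4)) = 2*(-Q²*(-4)) = 2*(4*Q²) = 8*Q²)
D(Z) = 8*Z²
-434/D(d(-5 - 1*3, -2))² = -434/((8*(-4)²)²) = -434/((8*16)²) = -434/(128²) = -434/16384 = -434*1/16384 = -217/8192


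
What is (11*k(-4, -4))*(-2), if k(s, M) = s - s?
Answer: 0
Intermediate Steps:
k(s, M) = 0
(11*k(-4, -4))*(-2) = (11*0)*(-2) = 0*(-2) = 0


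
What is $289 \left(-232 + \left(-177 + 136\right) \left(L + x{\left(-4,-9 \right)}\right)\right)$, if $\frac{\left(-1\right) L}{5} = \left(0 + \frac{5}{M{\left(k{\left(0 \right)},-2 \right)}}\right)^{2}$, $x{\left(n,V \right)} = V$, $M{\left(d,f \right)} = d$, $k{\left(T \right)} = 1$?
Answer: $1520718$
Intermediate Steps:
$L = -125$ ($L = - 5 \left(0 + \frac{5}{1}\right)^{2} = - 5 \left(0 + 5 \cdot 1\right)^{2} = - 5 \left(0 + 5\right)^{2} = - 5 \cdot 5^{2} = \left(-5\right) 25 = -125$)
$289 \left(-232 + \left(-177 + 136\right) \left(L + x{\left(-4,-9 \right)}\right)\right) = 289 \left(-232 + \left(-177 + 136\right) \left(-125 - 9\right)\right) = 289 \left(-232 - -5494\right) = 289 \left(-232 + 5494\right) = 289 \cdot 5262 = 1520718$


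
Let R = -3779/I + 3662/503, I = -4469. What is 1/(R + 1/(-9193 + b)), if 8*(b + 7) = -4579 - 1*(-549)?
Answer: 87252510205/708998025097 ≈ 0.12306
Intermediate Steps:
b = -2043/4 (b = -7 + (-4579 - 1*(-549))/8 = -7 + (-4579 + 549)/8 = -7 + (⅛)*(-4030) = -7 - 2015/4 = -2043/4 ≈ -510.75)
R = 18266315/2247907 (R = -3779/(-4469) + 3662/503 = -3779*(-1/4469) + 3662*(1/503) = 3779/4469 + 3662/503 = 18266315/2247907 ≈ 8.1259)
1/(R + 1/(-9193 + b)) = 1/(18266315/2247907 + 1/(-9193 - 2043/4)) = 1/(18266315/2247907 + 1/(-38815/4)) = 1/(18266315/2247907 - 4/38815) = 1/(708998025097/87252510205) = 87252510205/708998025097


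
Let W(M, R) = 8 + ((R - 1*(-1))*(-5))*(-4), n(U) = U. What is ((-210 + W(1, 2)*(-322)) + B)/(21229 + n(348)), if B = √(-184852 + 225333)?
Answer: -22106/21577 + √40481/21577 ≈ -1.0152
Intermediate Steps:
W(M, R) = 28 + 20*R (W(M, R) = 8 + ((R + 1)*(-5))*(-4) = 8 + ((1 + R)*(-5))*(-4) = 8 + (-5 - 5*R)*(-4) = 8 + (20 + 20*R) = 28 + 20*R)
B = √40481 ≈ 201.20
((-210 + W(1, 2)*(-322)) + B)/(21229 + n(348)) = ((-210 + (28 + 20*2)*(-322)) + √40481)/(21229 + 348) = ((-210 + (28 + 40)*(-322)) + √40481)/21577 = ((-210 + 68*(-322)) + √40481)*(1/21577) = ((-210 - 21896) + √40481)*(1/21577) = (-22106 + √40481)*(1/21577) = -22106/21577 + √40481/21577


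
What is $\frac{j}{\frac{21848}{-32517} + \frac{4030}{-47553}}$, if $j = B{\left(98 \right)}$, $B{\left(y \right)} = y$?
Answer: $- \frac{25255921383}{194996909} \approx -129.52$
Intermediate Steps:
$j = 98$
$\frac{j}{\frac{21848}{-32517} + \frac{4030}{-47553}} = \frac{98}{\frac{21848}{-32517} + \frac{4030}{-47553}} = \frac{98}{21848 \left(- \frac{1}{32517}\right) + 4030 \left(- \frac{1}{47553}\right)} = \frac{98}{- \frac{21848}{32517} - \frac{4030}{47553}} = \frac{98}{- \frac{389993818}{515426967}} = 98 \left(- \frac{515426967}{389993818}\right) = - \frac{25255921383}{194996909}$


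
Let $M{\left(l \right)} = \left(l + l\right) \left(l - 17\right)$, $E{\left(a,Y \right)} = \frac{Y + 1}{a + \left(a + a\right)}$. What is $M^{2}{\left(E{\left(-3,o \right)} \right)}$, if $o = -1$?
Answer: $0$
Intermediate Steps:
$E{\left(a,Y \right)} = \frac{1 + Y}{3 a}$ ($E{\left(a,Y \right)} = \frac{1 + Y}{a + 2 a} = \frac{1 + Y}{3 a}$)
$M{\left(l \right)} = 2 l \left(-17 + l\right)$
$M^{2}{\left(E{\left(-3,o \right)} \right)} = \left(2 \frac{1 - 1}{3 \left(-3\right)} \left(-17 + \frac{1 - 1}{3 \left(-3\right)}\right)\right)^{2} = \left(2 \cdot \frac{1}{3} \left(- \frac{1}{3}\right) 0 \left(-17 + \frac{1}{3} \left(- \frac{1}{3}\right) 0\right)\right)^{2} = \left(2 \cdot 0 \left(-17 + 0\right)\right)^{2} = \left(2 \cdot 0 \left(-17\right)\right)^{2} = 0^{2} = 0$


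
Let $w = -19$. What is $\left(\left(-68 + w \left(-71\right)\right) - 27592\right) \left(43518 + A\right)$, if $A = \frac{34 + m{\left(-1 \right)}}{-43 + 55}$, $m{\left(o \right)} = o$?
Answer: $- \frac{4580297813}{4} \approx -1.1451 \cdot 10^{9}$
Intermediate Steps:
$A = \frac{11}{4}$ ($A = \frac{34 - 1}{-43 + 55} = \frac{33}{12} = 33 \cdot \frac{1}{12} = \frac{11}{4} \approx 2.75$)
$\left(\left(-68 + w \left(-71\right)\right) - 27592\right) \left(43518 + A\right) = \left(\left(-68 - -1349\right) - 27592\right) \left(43518 + \frac{11}{4}\right) = \left(\left(-68 + 1349\right) - 27592\right) \frac{174083}{4} = \left(1281 - 27592\right) \frac{174083}{4} = \left(-26311\right) \frac{174083}{4} = - \frac{4580297813}{4}$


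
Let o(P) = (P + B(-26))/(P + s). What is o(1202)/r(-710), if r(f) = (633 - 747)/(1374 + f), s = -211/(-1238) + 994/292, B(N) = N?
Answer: -5880816928/1035049643 ≈ -5.6817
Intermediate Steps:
s = 161523/45187 (s = -211*(-1/1238) + 994*(1/292) = 211/1238 + 497/146 = 161523/45187 ≈ 3.5745)
r(f) = -114/(1374 + f)
o(P) = (-26 + P)/(161523/45187 + P) (o(P) = (P - 26)/(P + 161523/45187) = (-26 + P)/(161523/45187 + P))
o(1202)/r(-710) = (45187*(-26 + 1202)/(161523 + 45187*1202))/((-114/(1374 - 710))) = (45187*1176/(161523 + 54314774))/((-114/664)) = (45187*1176/54476297)/((-114*1/664)) = (45187*(1/54476297)*1176)/(-57/332) = (53139912/54476297)*(-332/57) = -5880816928/1035049643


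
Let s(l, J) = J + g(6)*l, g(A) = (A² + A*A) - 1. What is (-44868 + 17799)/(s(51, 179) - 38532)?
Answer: 27069/34732 ≈ 0.77937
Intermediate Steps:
g(A) = -1 + 2*A² (g(A) = (A² + A²) - 1 = 2*A² - 1 = -1 + 2*A²)
s(l, J) = J + 71*l (s(l, J) = J + (-1 + 2*6²)*l = J + (-1 + 2*36)*l = J + (-1 + 72)*l = J + 71*l)
(-44868 + 17799)/(s(51, 179) - 38532) = (-44868 + 17799)/((179 + 71*51) - 38532) = -27069/((179 + 3621) - 38532) = -27069/(3800 - 38532) = -27069/(-34732) = -27069*(-1/34732) = 27069/34732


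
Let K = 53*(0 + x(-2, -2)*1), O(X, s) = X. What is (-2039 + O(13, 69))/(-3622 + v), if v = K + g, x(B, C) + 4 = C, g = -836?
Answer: 1013/2388 ≈ 0.42420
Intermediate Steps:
x(B, C) = -4 + C
K = -318 (K = 53*(0 + (-4 - 2)*1) = 53*(0 - 6*1) = 53*(0 - 6) = 53*(-6) = -318)
v = -1154 (v = -318 - 836 = -1154)
(-2039 + O(13, 69))/(-3622 + v) = (-2039 + 13)/(-3622 - 1154) = -2026/(-4776) = -2026*(-1/4776) = 1013/2388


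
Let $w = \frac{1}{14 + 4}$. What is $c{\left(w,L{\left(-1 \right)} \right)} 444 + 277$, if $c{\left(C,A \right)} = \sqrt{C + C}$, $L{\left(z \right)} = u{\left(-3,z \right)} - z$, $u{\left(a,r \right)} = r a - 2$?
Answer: $425$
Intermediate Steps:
$u{\left(a,r \right)} = -2 + a r$ ($u{\left(a,r \right)} = a r - 2 = -2 + a r$)
$w = \frac{1}{18} \approx 0.055556$
$L{\left(z \right)} = -2 - 4 z$ ($L{\left(z \right)} = \left(-2 - 3 z\right) - z = -2 - 4 z$)
$c{\left(C,A \right)} = \sqrt{2} \sqrt{C}$ ($c{\left(C,A \right)} = \sqrt{2 C} = \sqrt{2} \sqrt{C}$)
$c{\left(w,L{\left(-1 \right)} \right)} 444 + 277 = \frac{\sqrt{2}}{3 \sqrt{2}} \cdot 444 + 277 = \sqrt{2} \frac{\sqrt{2}}{6} \cdot 444 + 277 = \frac{1}{3} \cdot 444 + 277 = 148 + 277 = 425$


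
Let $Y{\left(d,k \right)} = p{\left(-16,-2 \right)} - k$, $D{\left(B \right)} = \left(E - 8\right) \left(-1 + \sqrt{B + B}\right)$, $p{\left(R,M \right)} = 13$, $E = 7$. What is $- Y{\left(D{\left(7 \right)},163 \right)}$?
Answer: $150$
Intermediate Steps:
$D{\left(B \right)} = 1 - \sqrt{2} \sqrt{B}$ ($D{\left(B \right)} = \left(7 - 8\right) \left(-1 + \sqrt{B + B}\right) = - (-1 + \sqrt{2 B}) = - (-1 + \sqrt{2} \sqrt{B}) = 1 - \sqrt{2} \sqrt{B}$)
$Y{\left(d,k \right)} = 13 - k$
$- Y{\left(D{\left(7 \right)},163 \right)} = - (13 - 163) = \left(-1\right) \left(-150\right) = 150$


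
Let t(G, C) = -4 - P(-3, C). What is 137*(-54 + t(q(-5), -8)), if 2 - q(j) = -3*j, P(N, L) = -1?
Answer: -7809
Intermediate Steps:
q(j) = 2 + 3*j (q(j) = 2 - (-3)*j = 2 + 3*j)
t(G, C) = -3 (t(G, C) = -4 - 1*(-1) = -4 + 1 = -3)
137*(-54 + t(q(-5), -8)) = 137*(-54 - 3) = 137*(-57) = -7809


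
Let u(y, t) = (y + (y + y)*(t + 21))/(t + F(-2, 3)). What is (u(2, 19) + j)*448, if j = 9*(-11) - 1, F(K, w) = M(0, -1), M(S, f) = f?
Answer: -40768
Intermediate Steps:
F(K, w) = -1
u(y, t) = (y + 2*y*(21 + t))/(-1 + t) (u(y, t) = (y + (y + y)*(t + 21))/(t - 1) = (y + (2*y)*(21 + t))/(-1 + t) = (y + 2*y*(21 + t))/(-1 + t))
j = -100 (j = -99 - 1 = -100)
(u(2, 19) + j)*448 = (2*(43 + 2*19)/(-1 + 19) - 100)*448 = (2*(43 + 38)/18 - 100)*448 = (2*(1/18)*81 - 100)*448 = (9 - 100)*448 = -91*448 = -40768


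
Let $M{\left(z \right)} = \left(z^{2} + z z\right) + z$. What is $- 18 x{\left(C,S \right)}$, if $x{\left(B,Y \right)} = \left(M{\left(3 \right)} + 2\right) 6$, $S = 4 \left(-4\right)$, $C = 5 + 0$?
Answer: $-2484$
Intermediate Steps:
$C = 5$
$S = -16$
$M{\left(z \right)} = z + 2 z^{2}$ ($M{\left(z \right)} = \left(z^{2} + z^{2}\right) + z = 2 z^{2} + z = z + 2 z^{2}$)
$x{\left(B,Y \right)} = 138$ ($x{\left(B,Y \right)} = \left(3 \left(1 + 2 \cdot 3\right) + 2\right) 6 = \left(3 \left(1 + 6\right) + 2\right) 6 = \left(3 \cdot 7 + 2\right) 6 = \left(21 + 2\right) 6 = 23 \cdot 6 = 138$)
$- 18 x{\left(C,S \right)} = \left(-18\right) 138 = -2484$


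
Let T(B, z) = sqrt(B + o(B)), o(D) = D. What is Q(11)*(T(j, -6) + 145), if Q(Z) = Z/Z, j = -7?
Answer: 145 + I*sqrt(14) ≈ 145.0 + 3.7417*I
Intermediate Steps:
Q(Z) = 1
T(B, z) = sqrt(2)*sqrt(B) (T(B, z) = sqrt(B + B) = sqrt(2*B) = sqrt(2)*sqrt(B))
Q(11)*(T(j, -6) + 145) = 1*(sqrt(2)*sqrt(-7) + 145) = 1*(sqrt(2)*(I*sqrt(7)) + 145) = 1*(I*sqrt(14) + 145) = 1*(145 + I*sqrt(14)) = 145 + I*sqrt(14)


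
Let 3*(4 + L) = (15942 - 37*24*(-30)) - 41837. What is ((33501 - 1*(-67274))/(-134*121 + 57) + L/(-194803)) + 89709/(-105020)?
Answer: -7033331370053137/991629948289260 ≈ -7.0927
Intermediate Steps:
L = 733/3 (L = -4 + ((15942 - 37*24*(-30)) - 41837)/3 = -4 + ((15942 - 888*(-30)) - 41837)/3 = -4 + ((15942 + 26640) - 41837)/3 = -4 + (42582 - 41837)/3 = -4 + (1/3)*745 = -4 + 745/3 = 733/3 ≈ 244.33)
((33501 - 1*(-67274))/(-134*121 + 57) + L/(-194803)) + 89709/(-105020) = ((33501 - 1*(-67274))/(-134*121 + 57) + (733/3)/(-194803)) + 89709/(-105020) = ((33501 + 67274)/(-16214 + 57) + (733/3)*(-1/194803)) + 89709*(-1/105020) = (100775/(-16157) - 733/584409) - 89709/105020 = (100775*(-1/16157) - 733/584409) - 89709/105020 = (-100775/16157 - 733/584409) - 89709/105020 = -58905660056/9442296213 - 89709/105020 = -7033331370053137/991629948289260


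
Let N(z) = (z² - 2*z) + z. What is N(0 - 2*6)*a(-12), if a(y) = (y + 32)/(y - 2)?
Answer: -1560/7 ≈ -222.86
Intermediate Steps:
a(y) = (32 + y)/(-2 + y)
N(z) = z² - z
N(0 - 2*6)*a(-12) = ((0 - 2*6)*(-1 + (0 - 2*6)))*((32 - 12)/(-2 - 12)) = ((0 - 12)*(-1 + (0 - 12)))*(20/(-14)) = (-12*(-1 - 12))*(-1/14*20) = -12*(-13)*(-10/7) = 156*(-10/7) = -1560/7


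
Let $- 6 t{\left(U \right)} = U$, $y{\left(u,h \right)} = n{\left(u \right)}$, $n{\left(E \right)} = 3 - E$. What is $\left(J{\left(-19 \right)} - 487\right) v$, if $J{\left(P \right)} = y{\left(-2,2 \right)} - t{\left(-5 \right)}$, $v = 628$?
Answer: $- \frac{909658}{3} \approx -3.0322 \cdot 10^{5}$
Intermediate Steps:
$y{\left(u,h \right)} = 3 - u$
$t{\left(U \right)} = - \frac{U}{6}$
$J{\left(P \right)} = \frac{25}{6}$ ($J{\left(P \right)} = \left(3 - -2\right) - \left(- \frac{1}{6}\right) \left(-5\right) = \left(3 + 2\right) - \frac{5}{6} = 5 - \frac{5}{6} = \frac{25}{6}$)
$\left(J{\left(-19 \right)} - 487\right) v = \left(\frac{25}{6} - 487\right) 628 = \left(- \frac{2897}{6}\right) 628 = - \frac{909658}{3}$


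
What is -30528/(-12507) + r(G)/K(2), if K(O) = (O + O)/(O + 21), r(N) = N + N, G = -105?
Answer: -10047783/8338 ≈ -1205.1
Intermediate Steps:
r(N) = 2*N
K(O) = 2*O/(21 + O) (K(O) = (2*O)/(21 + O) = 2*O/(21 + O))
-30528/(-12507) + r(G)/K(2) = -30528/(-12507) + (2*(-105))/((2*2/(21 + 2))) = -30528*(-1/12507) - 210/(2*2/23) = 10176/4169 - 210/(2*2*(1/23)) = 10176/4169 - 210/4/23 = 10176/4169 - 210*23/4 = 10176/4169 - 2415/2 = -10047783/8338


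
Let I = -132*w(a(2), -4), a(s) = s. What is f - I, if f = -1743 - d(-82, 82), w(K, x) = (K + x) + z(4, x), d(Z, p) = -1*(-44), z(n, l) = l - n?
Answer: -3107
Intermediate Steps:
d(Z, p) = 44
w(K, x) = -4 + K + 2*x (w(K, x) = (K + x) + (x - 1*4) = (K + x) + (x - 4) = (K + x) + (-4 + x) = -4 + K + 2*x)
f = -1787 (f = -1743 - 1*44 = -1743 - 44 = -1787)
I = 1320 (I = -132*(-4 + 2 + 2*(-4)) = -132*(-4 + 2 - 8) = -132*(-10) = 1320)
f - I = -1787 - 1*1320 = -1787 - 1320 = -3107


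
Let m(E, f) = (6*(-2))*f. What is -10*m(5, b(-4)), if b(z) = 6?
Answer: 720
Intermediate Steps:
m(E, f) = -12*f
-10*m(5, b(-4)) = -(-120)*6 = -10*(-72) = 720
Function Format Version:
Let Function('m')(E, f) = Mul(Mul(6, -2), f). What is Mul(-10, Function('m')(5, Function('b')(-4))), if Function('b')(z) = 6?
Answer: 720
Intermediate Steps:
Function('m')(E, f) = Mul(-12, f)
Mul(-10, Function('m')(5, Function('b')(-4))) = Mul(-10, Mul(-12, 6)) = Mul(-10, -72) = 720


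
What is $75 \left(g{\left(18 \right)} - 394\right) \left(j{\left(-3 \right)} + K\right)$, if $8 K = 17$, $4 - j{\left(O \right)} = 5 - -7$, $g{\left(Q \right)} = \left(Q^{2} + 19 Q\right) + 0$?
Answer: $-119850$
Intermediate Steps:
$g{\left(Q \right)} = Q^{2} + 19 Q$
$j{\left(O \right)} = -8$ ($j{\left(O \right)} = 4 - \left(5 - -7\right) = 4 - \left(5 + 7\right) = 4 - 12 = -8$)
$K = \frac{17}{8}$ ($K = \frac{1}{8} \cdot 17 = \frac{17}{8} \approx 2.125$)
$75 \left(g{\left(18 \right)} - 394\right) \left(j{\left(-3 \right)} + K\right) = 75 \left(18 \left(19 + 18\right) - 394\right) \left(-8 + \frac{17}{8}\right) = 75 \left(18 \cdot 37 - 394\right) \left(- \frac{47}{8}\right) = 75 \left(666 - 394\right) \left(- \frac{47}{8}\right) = 75 \cdot 272 \left(- \frac{47}{8}\right) = 75 \left(-1598\right) = -119850$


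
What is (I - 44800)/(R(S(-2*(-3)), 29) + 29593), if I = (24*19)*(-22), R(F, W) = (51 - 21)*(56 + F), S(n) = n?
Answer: -54832/31453 ≈ -1.7433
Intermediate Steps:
R(F, W) = 1680 + 30*F (R(F, W) = 30*(56 + F) = 1680 + 30*F)
I = -10032 (I = 456*(-22) = -10032)
(I - 44800)/(R(S(-2*(-3)), 29) + 29593) = (-10032 - 44800)/((1680 + 30*(-2*(-3))) + 29593) = -54832/((1680 + 30*6) + 29593) = -54832/((1680 + 180) + 29593) = -54832/(1860 + 29593) = -54832/31453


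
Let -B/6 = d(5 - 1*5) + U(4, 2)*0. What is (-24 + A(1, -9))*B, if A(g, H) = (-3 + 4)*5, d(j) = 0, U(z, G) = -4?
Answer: 0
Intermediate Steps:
B = 0 (B = -6*(0 - 4*0) = -6*(0 + 0) = -6*0 = 0)
A(g, H) = 5 (A(g, H) = 1*5 = 5)
(-24 + A(1, -9))*B = (-24 + 5)*0 = -19*0 = 0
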